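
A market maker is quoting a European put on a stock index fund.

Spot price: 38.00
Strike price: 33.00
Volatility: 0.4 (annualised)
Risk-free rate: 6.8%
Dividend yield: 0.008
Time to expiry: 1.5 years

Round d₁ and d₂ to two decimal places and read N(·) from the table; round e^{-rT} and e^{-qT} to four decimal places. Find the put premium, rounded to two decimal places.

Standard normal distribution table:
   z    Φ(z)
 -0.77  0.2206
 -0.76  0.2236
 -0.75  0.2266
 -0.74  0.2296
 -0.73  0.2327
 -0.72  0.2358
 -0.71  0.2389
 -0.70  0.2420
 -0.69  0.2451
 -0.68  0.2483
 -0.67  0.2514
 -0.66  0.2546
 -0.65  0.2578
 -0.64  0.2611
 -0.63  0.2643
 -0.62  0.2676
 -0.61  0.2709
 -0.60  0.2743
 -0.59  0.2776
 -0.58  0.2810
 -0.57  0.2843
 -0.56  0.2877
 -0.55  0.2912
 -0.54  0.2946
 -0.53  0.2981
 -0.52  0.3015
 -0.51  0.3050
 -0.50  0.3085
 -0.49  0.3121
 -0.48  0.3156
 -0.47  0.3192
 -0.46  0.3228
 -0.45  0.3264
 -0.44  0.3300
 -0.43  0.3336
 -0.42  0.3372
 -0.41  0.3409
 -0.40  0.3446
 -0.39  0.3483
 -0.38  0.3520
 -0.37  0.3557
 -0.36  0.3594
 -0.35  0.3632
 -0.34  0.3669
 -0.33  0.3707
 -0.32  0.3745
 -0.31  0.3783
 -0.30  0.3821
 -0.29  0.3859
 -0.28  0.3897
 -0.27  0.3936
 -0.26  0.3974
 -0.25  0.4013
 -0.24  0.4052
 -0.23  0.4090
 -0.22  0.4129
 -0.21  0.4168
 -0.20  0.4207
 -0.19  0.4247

σ√T = 0.4 × 1.2247 = 0.4899
d₁ = [ln(38/33) + (0.068 − 0.008 + 0.4²/2)·1.5] / 0.4899 = [0.1411 + 0.2100] / 0.4899 = 0.7166 ⇒ 0.72
d₂ = d₁ − σ√T = 0.7166 − 0.4899 = 0.2267 ⇒ 0.23
exp(−qT) = exp(−0.008·1.5) = 0.9881;  exp(−rT) = exp(−0.068·1.5) = 0.9030
P = 33·0.9030·N(-0.23) − 38·0.9881·N(-0.72) = 33·0.9030·0.4090 − 38·0.9881·0.2358 = 12.1878 − 8.8538 = 3.3340

3.33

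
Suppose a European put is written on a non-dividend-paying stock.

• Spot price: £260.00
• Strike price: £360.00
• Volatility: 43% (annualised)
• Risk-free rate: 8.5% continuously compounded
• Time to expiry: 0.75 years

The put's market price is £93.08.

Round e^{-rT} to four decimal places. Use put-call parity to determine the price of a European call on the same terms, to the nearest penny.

£15.33

e^(−rT) = e^(−0.085·0.75) = 0.9382
Put-call parity: C − P = S − K·e^(−rT) = 260 − 360·0.9382 = 260 − 337.7520 = -77.7520
C = P + (C − P) = 93.08 + (-77.7520) = 15.3280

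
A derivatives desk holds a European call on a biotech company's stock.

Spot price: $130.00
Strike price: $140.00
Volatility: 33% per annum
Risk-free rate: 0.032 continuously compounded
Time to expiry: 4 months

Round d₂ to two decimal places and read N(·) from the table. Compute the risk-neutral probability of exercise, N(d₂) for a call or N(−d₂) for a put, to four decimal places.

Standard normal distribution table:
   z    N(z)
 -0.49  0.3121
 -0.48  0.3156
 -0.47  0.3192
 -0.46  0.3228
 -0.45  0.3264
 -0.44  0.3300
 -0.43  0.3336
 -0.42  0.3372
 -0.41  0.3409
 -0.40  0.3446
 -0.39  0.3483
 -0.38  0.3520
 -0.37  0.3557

T = 0.3333;  σ√T = 0.1905
d₁ = [ln(130/140) + (0.032 + 0.33²/2)·0.3333] / 0.1905 = [-0.0741 + 0.0288] / 0.1905 = -0.2377 ⇒ -0.24
d₂ = d₁ − σ√T = -0.2377 − 0.1905 = -0.4282 ⇒ -0.43
Risk-neutral Pr[S_T > K] = N(d₂) = N(-0.43) = 0.3336

0.3336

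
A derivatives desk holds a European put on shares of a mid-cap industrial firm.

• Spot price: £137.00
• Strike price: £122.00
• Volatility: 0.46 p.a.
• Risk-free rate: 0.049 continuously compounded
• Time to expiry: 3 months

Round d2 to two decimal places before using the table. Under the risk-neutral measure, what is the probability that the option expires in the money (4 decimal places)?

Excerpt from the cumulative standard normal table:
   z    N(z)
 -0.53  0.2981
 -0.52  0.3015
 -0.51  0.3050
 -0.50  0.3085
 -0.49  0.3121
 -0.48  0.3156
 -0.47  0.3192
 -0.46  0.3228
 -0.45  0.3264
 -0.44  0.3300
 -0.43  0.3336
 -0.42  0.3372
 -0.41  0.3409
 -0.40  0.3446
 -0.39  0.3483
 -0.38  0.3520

0.3300

T = 0.25;  σ√T = 0.2300
d₁ = [ln(137/122) + (0.049 + 0.46²/2)·0.25] / 0.2300 = [0.1160 + 0.0387] / 0.2300 = 0.6724 which rounds to 0.67
d₂ = d₁ − σ√T = 0.6724 − 0.2300 = 0.4424 which rounds to 0.44
Pr(exercise) under Q = N(−d₂) = N(-0.44) = 0.3300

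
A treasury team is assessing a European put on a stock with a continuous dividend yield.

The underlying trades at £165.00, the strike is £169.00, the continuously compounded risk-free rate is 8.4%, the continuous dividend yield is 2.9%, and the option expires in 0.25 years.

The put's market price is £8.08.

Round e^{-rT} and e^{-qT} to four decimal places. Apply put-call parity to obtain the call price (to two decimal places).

exp(−qT) = exp(−0.029·0.25) = 0.9928;  exp(−rT) = exp(−0.084·0.25) = 0.9792
Put-call parity: C − P = S·e^(−qT) − K·e^(−rT) = 165·0.9928 − 169·0.9792 = 163.8120 − 165.4848 = -1.6728
C = P + (C − P) = 8.08 + (-1.6728) = 6.4072

£6.41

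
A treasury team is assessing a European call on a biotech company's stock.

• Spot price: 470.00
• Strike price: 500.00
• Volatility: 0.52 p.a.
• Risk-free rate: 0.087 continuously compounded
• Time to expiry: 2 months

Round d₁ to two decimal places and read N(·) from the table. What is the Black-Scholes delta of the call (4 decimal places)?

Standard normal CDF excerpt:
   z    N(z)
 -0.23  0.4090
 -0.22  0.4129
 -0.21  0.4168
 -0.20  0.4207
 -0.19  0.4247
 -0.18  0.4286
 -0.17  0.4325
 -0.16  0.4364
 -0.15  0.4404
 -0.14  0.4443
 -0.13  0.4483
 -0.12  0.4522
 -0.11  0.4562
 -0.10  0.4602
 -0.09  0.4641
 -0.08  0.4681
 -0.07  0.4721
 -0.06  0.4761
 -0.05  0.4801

0.4522

σ√T = 0.52 × 0.4082 = 0.2123
d₁ = [ln(470/500) + (0.087 + ½·0.52²)·0.1667] / (σ√T) = (-0.0619 + 0.0370) / 0.2123 = -0.1170 ≈ -0.12
N(d₁) = N(-0.12) = 0.4522
Δ_call = N(d₁) = 0.4522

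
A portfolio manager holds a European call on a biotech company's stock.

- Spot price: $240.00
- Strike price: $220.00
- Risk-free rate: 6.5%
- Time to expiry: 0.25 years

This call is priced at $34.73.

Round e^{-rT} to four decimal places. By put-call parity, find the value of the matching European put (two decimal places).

exp(−rT) = exp(−0.065·0.25) = 0.9839
Put-call parity: C − P = S − K·e^(−rT) = 240 − 220·0.9839 = 240 − 216.4580 = 23.5420
P = C − (C − P) = 34.73 − (23.5420) = 11.1880

$11.19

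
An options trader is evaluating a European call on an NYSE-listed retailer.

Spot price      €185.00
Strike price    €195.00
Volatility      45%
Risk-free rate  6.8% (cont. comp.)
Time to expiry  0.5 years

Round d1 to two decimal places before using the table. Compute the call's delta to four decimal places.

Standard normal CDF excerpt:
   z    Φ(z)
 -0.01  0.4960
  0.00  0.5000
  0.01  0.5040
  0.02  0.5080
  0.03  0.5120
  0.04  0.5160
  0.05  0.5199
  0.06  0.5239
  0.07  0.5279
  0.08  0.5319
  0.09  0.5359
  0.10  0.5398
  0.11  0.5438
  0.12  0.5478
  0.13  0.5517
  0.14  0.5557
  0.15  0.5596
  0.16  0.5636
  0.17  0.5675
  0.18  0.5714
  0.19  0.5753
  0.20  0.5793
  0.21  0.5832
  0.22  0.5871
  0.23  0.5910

σ√T = 0.45 × 0.7071 = 0.3182
d₁ = [ln(185/195) + (0.068 + 0.45²/2)·0.5] / 0.3182 = [-0.0526 + 0.0846] / 0.3182 = 0.1005 → 0.10
N(d₁) = N(0.10) = 0.5398
Δ_call = N(d₁) = 0.5398

0.5398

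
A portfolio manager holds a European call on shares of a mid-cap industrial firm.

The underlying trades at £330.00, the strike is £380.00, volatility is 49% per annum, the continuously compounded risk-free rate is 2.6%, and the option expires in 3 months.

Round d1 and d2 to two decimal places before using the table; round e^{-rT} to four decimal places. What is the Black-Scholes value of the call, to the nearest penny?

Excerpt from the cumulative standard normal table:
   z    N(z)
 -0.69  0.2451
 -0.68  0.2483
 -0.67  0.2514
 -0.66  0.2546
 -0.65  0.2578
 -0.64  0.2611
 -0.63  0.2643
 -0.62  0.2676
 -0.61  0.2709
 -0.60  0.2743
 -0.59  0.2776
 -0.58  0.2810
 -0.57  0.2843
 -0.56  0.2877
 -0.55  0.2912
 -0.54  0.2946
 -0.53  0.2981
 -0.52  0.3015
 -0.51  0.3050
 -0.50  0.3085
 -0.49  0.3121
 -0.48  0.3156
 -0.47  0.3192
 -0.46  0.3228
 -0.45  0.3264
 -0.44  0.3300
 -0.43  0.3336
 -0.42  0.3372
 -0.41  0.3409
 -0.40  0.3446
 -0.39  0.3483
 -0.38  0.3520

£15.18

σ√T = 0.49·√0.25 = 0.2450
d₁ = [ln(330/380) + (0.026 + 0.49²/2)·0.25] / 0.2450 = [-0.1411 + 0.0365] / 0.2450 = -0.4268 ≈ -0.43
d₂ = d₁ − σ√T = -0.4268 − 0.2450 = -0.6718 ≈ -0.67
e^(−rT) = e^(−0.026·0.25) = 0.9935
N(d₁) = N(-0.43) = 0.3336;  N(d₂) = N(-0.67) = 0.2514
C = 330·0.3336 − 380·0.9935·0.2514 = 110.0880 − 94.9110 = 15.1770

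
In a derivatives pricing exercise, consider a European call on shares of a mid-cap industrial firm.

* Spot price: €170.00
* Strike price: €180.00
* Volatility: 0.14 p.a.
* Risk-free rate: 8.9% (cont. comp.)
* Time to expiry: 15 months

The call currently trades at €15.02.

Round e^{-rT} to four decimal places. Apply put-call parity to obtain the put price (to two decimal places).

€6.07

exp(−rT) = exp(−0.089·1.25) = 0.8947
Put-call parity: C − P = S − K·e^(−rT) = 170 − 180·0.8947 = 170 − 161.0460 = 8.9540
P = C − (C − P) = 15.02 − (8.9540) = 6.0660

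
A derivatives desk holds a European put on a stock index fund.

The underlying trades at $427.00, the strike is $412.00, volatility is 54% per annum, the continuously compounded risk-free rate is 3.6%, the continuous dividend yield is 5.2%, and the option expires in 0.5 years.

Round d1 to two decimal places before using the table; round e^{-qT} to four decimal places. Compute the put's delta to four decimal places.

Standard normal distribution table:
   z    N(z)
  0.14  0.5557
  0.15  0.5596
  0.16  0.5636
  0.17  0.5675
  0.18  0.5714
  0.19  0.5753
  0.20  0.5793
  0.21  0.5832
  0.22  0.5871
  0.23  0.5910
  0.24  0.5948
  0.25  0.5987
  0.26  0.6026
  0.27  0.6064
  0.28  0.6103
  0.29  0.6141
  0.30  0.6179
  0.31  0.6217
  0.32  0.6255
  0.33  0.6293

T = 0.5;  σ√T = 0.3818
d₁ = [ln(427/412) + (0.036 − 0.052 + 0.54²/2)·0.5] / 0.3818 = [0.0358 + 0.0649] / 0.3818 = 0.2636 → 0.26
N(d₁) = N(0.26) = 0.6026
Δ_put = e^(−qT)·(N(d₁) − 1) = 0.9743·(0.6026 − 1) = -0.3872

-0.3872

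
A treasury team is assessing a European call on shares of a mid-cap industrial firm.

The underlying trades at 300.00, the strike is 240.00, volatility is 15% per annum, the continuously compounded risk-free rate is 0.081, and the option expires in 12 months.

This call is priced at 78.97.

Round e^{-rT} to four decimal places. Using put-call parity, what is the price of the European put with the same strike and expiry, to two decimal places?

0.30

e^(−rT) = e^(−0.081·1) = 0.9222
Put-call parity: C − P = S − K·e^(−rT) = 300 − 240·0.9222 = 300 − 221.3280 = 78.6720
P = C − (C − P) = 78.97 − (78.6720) = 0.2980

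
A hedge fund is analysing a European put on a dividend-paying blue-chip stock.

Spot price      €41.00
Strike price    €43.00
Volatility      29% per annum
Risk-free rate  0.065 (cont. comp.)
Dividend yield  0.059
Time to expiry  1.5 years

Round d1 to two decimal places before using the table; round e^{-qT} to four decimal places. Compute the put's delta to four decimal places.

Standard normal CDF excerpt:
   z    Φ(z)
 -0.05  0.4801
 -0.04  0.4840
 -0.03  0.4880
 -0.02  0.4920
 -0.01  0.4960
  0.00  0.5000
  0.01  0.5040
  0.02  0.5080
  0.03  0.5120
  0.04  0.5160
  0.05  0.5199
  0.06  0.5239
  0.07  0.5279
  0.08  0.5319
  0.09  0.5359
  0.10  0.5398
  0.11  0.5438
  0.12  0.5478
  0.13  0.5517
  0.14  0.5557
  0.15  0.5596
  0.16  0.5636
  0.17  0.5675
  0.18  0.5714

σ√T = 0.29 × 1.2247 = 0.3552
d₁ = [ln(41/43) + (0.065 − 0.059 + 0.29²/2)·1.5] / 0.3552 = [-0.0476 + 0.0721] / 0.3552 = 0.0688 ≈ 0.07
N(d₁) = N(0.07) = 0.5279
Δ_put = e^(−qT)·(N(d₁) − 1) = 0.9153·(0.5279 − 1) = -0.4321

-0.4321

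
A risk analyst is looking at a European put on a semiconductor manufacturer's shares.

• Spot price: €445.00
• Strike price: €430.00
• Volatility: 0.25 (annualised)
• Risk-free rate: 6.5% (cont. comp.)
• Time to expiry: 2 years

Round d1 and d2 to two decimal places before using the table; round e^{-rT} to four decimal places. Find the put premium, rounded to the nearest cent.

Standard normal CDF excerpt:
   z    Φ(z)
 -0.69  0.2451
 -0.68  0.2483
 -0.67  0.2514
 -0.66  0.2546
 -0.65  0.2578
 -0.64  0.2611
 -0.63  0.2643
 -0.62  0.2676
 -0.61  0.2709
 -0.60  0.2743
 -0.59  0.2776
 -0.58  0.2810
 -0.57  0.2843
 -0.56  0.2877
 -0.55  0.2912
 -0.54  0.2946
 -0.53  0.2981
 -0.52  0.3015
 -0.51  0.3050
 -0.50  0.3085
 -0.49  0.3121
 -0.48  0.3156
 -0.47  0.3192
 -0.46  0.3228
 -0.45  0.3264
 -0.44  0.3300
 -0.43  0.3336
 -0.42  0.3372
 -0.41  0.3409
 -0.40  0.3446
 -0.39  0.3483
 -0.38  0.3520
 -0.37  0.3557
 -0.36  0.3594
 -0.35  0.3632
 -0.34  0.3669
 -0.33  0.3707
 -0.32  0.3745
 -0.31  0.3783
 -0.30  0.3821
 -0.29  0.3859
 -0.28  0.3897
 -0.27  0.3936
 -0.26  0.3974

€29.52

σ√T = 0.25·√2 = 0.3536
d₁ = [ln(445/430) + (0.065 + 0.25²/2)·2] / 0.3536 = [0.0343 + 0.1925] / 0.3536 = 0.6415 → 0.64
d₂ = d₁ − σ√T = 0.6415 − 0.3536 = 0.2879 → 0.29
exp(−rT) = exp(−0.065·2) = 0.8781
N(−d₂) = N(-0.29) = 0.3859;  N(−d₁) = N(-0.64) = 0.2611
P = 430·0.8781·0.3859 − 445·0.2611 = 145.7093 − 116.1895 = 29.5198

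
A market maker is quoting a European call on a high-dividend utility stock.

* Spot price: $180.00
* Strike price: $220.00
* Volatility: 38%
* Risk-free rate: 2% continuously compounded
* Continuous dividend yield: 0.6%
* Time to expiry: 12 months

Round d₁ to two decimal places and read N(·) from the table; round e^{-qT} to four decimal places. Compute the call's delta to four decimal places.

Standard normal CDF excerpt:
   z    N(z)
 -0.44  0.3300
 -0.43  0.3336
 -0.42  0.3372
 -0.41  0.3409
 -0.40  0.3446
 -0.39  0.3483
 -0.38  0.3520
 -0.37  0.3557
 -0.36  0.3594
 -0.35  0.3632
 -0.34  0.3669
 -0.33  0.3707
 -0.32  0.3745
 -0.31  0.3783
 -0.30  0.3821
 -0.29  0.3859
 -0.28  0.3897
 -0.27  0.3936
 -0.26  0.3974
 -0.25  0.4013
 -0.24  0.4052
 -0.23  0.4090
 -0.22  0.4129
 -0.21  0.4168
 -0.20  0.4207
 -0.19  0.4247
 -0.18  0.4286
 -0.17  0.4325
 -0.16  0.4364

0.3798

σ√T = 0.38·√1 = 0.3800
d₁ = [ln(180/220) + (0.02 − 0.006 + 0.38²/2)·1] / 0.3800 = [-0.2007 + 0.0862] / 0.3800 = -0.3012 ≈ -0.30
N(d₁) = N(-0.30) = 0.3821
Δ_call = exp(−qT)·N(d₁) = 0.9940·0.3821 = 0.3798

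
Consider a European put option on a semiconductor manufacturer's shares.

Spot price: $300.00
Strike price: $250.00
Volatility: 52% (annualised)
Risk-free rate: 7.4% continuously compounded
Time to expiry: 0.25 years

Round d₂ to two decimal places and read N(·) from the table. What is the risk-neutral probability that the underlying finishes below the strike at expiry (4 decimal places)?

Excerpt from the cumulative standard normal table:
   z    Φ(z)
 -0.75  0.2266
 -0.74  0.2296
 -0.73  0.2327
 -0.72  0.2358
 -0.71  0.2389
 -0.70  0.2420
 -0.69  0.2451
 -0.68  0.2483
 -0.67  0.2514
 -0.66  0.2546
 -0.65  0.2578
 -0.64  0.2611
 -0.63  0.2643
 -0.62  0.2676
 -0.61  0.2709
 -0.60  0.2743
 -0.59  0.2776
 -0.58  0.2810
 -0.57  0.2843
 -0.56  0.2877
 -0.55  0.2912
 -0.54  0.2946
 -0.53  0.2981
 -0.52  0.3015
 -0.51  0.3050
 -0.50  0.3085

σ√T = 0.52 × 0.5000 = 0.2600
d₁ = [ln(300/250) + (0.074 + 0.52²/2)·0.25] / 0.2600 = [0.1823 + 0.0523] / 0.2600 = 0.9024 ≈ 0.90
d₂ = d₁ − σ√T = 0.9024 − 0.2600 = 0.6424 ≈ 0.64
Risk-neutral Pr[S_T < K] = N(−d₂) = N(-0.64) = 0.2611

0.2611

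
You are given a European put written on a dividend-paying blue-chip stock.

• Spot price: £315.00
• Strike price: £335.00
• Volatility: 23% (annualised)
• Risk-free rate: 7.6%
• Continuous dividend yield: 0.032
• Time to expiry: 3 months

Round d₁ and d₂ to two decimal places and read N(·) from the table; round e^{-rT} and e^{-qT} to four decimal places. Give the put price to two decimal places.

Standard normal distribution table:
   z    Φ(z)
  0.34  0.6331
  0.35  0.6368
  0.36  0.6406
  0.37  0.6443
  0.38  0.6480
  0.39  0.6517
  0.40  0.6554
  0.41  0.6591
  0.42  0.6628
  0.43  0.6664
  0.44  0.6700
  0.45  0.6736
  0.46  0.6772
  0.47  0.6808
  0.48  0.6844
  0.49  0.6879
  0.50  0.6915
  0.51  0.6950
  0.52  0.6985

σ√T = 0.23 × 0.5000 = 0.1150
d₁ = [ln(315/335) + (0.076 − 0.032 + 0.23²/2)·0.25] / 0.1150 = [-0.0616 + 0.0176] / 0.1150 = -0.3821 which rounds to -0.38
d₂ = d₁ − σ√T = -0.3821 − 0.1150 = -0.4971 which rounds to -0.50
exp(−qT) = exp(−0.032·0.25) = 0.9920;  exp(−rT) = exp(−0.076·0.25) = 0.9812
N(−d₂) = N(0.50) = 0.6915;  N(−d₁) = N(0.38) = 0.6480
P = 335·0.9812·0.6915 − 315·0.9920·0.6480 = 227.2974 − 202.4870 = 24.8104

£24.81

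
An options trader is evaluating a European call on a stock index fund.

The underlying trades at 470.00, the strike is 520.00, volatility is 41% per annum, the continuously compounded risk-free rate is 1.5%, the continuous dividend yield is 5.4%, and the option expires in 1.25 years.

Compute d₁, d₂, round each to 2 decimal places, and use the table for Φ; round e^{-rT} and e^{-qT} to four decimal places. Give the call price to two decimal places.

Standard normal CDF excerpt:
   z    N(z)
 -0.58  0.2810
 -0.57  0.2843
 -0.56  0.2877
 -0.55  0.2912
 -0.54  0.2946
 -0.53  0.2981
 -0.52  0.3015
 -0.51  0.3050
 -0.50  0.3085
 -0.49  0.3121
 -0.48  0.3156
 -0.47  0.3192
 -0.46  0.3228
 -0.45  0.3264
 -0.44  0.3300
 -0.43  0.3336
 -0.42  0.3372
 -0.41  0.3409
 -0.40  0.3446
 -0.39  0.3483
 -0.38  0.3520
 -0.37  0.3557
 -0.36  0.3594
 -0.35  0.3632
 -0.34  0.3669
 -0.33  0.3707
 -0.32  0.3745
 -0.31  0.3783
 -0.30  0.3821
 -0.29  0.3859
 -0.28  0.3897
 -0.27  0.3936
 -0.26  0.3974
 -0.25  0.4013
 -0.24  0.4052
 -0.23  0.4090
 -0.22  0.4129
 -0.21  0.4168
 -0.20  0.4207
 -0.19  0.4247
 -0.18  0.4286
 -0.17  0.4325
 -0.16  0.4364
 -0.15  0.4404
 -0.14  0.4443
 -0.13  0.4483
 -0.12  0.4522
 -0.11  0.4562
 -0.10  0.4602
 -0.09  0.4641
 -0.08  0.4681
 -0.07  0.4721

55.35

T = 1.25;  σ√T = 0.4584
d₁ = [ln(470/520) + (0.015 − 0.054 + 0.41²/2)·1.25] / 0.4584 = [-0.1011 + 0.0563] / 0.4584 = -0.0977 ⇒ -0.10
d₂ = d₁ − σ√T = -0.0977 − 0.4584 = -0.5561 ⇒ -0.56
exp(−qT) = exp(−0.054·1.25) = 0.9347;  exp(−rT) = exp(−0.015·1.25) = 0.9814
N(d₁) = N(-0.10) = 0.4602;  N(d₂) = N(-0.56) = 0.2877
C = 470·0.9347·0.4602 − 520·0.9814·0.2877 = 202.1700 − 146.8214 = 55.3486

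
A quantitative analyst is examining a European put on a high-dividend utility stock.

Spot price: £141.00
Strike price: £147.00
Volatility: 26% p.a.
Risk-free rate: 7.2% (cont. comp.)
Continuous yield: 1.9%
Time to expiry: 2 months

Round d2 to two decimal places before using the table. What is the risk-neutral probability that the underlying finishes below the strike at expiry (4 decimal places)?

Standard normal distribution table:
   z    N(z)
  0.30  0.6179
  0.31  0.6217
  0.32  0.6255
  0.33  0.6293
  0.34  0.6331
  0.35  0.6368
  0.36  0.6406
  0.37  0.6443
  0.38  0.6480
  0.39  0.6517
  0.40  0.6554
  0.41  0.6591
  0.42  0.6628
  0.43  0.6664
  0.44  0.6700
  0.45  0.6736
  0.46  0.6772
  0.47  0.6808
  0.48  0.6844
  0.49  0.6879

0.6406

σ√T = 0.26·√0.1667 = 0.1061
d₁ = [ln(141/147) + (0.072 − 0.019 + 0.26²/2)·0.1667] / 0.1061 = [-0.0417 + 0.0145] / 0.1061 = -0.2563 ⇒ -0.26
d₂ = d₁ − σ√T = -0.2563 − 0.1061 = -0.3625 ⇒ -0.36
Risk-neutral Pr[S_T < K] = N(−d₂) = N(0.36) = 0.6406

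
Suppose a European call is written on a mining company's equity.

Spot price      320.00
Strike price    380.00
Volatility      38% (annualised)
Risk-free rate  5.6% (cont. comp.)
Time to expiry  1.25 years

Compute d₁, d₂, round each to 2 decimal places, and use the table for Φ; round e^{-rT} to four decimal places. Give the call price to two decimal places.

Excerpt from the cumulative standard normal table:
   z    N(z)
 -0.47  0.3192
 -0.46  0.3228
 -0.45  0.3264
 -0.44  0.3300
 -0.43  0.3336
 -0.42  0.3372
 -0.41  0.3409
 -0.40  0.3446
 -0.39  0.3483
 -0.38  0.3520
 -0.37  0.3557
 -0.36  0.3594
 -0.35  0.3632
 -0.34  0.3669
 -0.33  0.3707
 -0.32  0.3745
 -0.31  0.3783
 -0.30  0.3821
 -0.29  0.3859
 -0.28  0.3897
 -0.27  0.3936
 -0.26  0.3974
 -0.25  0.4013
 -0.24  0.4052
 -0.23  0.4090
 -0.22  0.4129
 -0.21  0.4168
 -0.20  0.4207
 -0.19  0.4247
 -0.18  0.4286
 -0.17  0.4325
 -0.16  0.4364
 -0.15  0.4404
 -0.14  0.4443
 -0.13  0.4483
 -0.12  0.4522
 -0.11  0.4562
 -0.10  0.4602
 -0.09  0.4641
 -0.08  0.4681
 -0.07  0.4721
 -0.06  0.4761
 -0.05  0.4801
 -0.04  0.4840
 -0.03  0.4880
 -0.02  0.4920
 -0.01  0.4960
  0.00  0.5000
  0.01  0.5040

40.51

σ√T = 0.38 × 1.1180 = 0.4249
d₁ = [ln(320/380) + (0.056 + 0.38²/2)·1.25] / 0.4249 = [-0.1719 + 0.1603] / 0.4249 = -0.0273 ⇒ -0.03
d₂ = d₁ − σ√T = -0.0273 − 0.4249 = -0.4522 ⇒ -0.45
e^(−rT) = e^(−0.056·1.25) = 0.9324
C = 320·N(-0.03) − 380·0.9324·N(-0.45) = 320·0.4880 − 380·0.9324·0.3264 = 156.1600 − 115.6474 = 40.5126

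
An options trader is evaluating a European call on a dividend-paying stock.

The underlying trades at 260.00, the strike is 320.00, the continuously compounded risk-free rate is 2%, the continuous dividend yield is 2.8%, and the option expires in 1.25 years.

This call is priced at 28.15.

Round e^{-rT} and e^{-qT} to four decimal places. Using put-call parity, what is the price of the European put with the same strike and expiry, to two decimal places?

e^(−qT) = e^(−0.028·1.25) = 0.9656;  e^(−rT) = e^(−0.02·1.25) = 0.9753
Put-call parity: C − P = S·e^(−qT) − K·e^(−rT) = 260·0.9656 − 320·0.9753 = 251.0560 − 312.0960 = -61.0400
P = C − (C − P) = 28.15 − (-61.0400) = 89.1900

89.19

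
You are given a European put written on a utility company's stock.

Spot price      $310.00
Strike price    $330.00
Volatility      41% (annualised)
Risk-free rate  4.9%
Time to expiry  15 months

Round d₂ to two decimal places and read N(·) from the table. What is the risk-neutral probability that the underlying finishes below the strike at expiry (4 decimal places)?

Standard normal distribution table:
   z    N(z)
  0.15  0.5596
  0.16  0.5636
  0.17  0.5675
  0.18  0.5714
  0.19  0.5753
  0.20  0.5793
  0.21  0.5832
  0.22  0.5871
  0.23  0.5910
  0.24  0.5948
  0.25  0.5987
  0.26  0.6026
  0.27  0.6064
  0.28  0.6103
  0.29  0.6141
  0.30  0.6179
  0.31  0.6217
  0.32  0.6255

0.5910

σ√T = 0.41 × 1.1180 = 0.4584
d₁ = [ln(310/330) + (0.049 + ½·0.41²)·1.25] / (σ√T) = (-0.0625 + 0.1663) / 0.4584 = 0.2264 ⇒ 0.23
d₂ = 0.2264 − 0.4584 = -0.2320 ⇒ -0.23
Risk-neutral Pr[S_T < K] = N(−d₂) = N(0.23) = 0.5910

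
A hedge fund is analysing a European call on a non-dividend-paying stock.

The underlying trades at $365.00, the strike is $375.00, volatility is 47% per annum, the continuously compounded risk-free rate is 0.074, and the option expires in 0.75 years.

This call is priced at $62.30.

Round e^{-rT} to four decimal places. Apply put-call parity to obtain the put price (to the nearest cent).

$52.05

exp(−rT) = exp(−0.074·0.75) = 0.9460
Put-call parity: C − P = S − K·e^(−rT) = 365 − 375·0.9460 = 365 − 354.7500 = 10.2500
P = C − (C − P) = 62.30 − (10.2500) = 52.0500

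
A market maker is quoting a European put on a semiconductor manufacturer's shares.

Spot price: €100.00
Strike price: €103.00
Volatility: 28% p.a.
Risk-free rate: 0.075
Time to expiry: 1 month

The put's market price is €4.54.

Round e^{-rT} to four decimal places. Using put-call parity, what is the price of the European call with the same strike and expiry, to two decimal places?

€2.18

exp(−rT) = exp(−0.075·0.08333) = 0.9938
Put-call parity: C − P = S − K·e^(−rT) = 100 − 103·0.9938 = 100 − 102.3614 = -2.3614
C = P + (C − P) = 4.54 + (-2.3614) = 2.1786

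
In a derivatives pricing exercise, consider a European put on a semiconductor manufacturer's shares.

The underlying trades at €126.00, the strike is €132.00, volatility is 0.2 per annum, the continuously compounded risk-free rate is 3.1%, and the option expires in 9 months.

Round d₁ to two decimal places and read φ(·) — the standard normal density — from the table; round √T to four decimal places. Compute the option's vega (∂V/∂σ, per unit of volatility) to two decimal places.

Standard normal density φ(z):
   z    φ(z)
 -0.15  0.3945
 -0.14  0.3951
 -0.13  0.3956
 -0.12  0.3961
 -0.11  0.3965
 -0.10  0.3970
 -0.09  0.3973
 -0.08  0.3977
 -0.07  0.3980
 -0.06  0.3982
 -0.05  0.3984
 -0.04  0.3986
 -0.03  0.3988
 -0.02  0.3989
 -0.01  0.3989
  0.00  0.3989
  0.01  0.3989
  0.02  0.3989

43.47

σ√T = 0.2 × 0.8660 = 0.1732
d₁ = [ln(126/132) + (0.031 + 0.2²/2)·0.75] / 0.1732 = [-0.0465 + 0.0383] / 0.1732 = -0.0477 which rounds to -0.05
√T = √0.75 = 0.8660
φ(d₁) = φ(-0.05) = 0.3984
vega = S·φ(d₁)·√T = 126·0.3984·0.8660 = 43.4718
(Call and put vega coincide under Black-Scholes.)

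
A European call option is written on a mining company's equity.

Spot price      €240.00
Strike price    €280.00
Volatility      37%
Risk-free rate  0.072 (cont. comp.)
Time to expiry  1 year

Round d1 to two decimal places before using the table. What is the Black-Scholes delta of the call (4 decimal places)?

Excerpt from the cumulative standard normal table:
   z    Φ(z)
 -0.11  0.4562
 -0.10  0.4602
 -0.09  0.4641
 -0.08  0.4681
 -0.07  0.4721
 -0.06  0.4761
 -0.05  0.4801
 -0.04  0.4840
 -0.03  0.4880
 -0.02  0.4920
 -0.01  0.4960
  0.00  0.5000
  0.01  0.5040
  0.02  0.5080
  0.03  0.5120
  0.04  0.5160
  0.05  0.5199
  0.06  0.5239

0.4840

σ√T = 0.37 × 1.0000 = 0.3700
d₁ = [ln(240/280) + (0.072 + ½·0.37²)·1] / (σ√T) = (-0.1542 + 0.1404) / 0.3700 = -0.0370 which rounds to -0.04
N(d₁) = N(-0.04) = 0.4840
Δ_call = N(d₁) = 0.4840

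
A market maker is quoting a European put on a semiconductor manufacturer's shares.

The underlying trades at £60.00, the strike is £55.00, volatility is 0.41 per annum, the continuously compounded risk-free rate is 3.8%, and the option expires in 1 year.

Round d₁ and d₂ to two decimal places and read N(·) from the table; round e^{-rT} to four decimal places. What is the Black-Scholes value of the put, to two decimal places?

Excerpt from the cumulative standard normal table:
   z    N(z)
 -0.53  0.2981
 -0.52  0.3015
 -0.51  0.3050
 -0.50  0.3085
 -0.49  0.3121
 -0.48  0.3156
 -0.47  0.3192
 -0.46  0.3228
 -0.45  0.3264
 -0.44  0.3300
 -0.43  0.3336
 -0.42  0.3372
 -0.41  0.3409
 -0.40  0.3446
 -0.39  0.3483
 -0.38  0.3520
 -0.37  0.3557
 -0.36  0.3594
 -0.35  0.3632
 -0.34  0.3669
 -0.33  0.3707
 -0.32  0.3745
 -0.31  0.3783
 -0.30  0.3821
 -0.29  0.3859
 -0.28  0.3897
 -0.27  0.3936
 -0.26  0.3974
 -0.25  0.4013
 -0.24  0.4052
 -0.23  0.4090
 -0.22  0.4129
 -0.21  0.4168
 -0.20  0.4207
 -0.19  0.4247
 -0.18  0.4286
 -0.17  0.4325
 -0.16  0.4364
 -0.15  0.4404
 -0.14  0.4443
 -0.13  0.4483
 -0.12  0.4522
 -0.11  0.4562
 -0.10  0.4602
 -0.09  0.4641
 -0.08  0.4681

σ√T = 0.41 × 1.0000 = 0.4100
d₁ = [ln(60/55) + (0.038 + 0.41²/2)·1] / 0.4100 = [0.0870 + 0.1220] / 0.4100 = 0.5099 ≈ 0.51
d₂ = d₁ − σ√T = 0.5099 − 0.4100 = 0.0999 ≈ 0.10
e^(−rT) = e^(−0.038·1) = 0.9627
P = 55·0.9627·N(-0.10) − 60·N(-0.51) = 55·0.9627·0.4602 − 60·0.3050 = 24.3669 − 18.3000 = 6.0669

£6.07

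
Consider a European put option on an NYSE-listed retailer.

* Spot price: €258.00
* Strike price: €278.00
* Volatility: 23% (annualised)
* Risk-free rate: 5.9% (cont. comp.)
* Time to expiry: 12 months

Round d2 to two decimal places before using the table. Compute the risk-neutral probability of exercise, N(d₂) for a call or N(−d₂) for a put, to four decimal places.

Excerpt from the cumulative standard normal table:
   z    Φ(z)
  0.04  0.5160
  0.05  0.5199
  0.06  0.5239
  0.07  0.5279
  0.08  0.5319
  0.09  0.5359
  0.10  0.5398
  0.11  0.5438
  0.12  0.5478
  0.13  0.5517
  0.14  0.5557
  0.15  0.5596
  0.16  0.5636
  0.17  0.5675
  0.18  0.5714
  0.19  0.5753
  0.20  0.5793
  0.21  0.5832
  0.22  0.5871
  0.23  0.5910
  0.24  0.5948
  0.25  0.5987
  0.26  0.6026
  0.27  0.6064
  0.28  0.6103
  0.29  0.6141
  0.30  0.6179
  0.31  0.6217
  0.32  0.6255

T = 1;  σ√T = 0.2300
ln(S/K) + (r + σ²/2)T = ln(258/278) + (0.059 + 0.23²/2)·1 = -0.0747 + 0.0854 = 0.0108
d₁ = 0.0108 / 0.2300 = 0.0469 ≈ 0.05
d₂ = d₁ − σ√T = 0.0469 − 0.2300 = -0.1831 ≈ -0.18
Risk-neutral Pr[S_T < K] = N(−d₂) = N(0.18) = 0.5714

0.5714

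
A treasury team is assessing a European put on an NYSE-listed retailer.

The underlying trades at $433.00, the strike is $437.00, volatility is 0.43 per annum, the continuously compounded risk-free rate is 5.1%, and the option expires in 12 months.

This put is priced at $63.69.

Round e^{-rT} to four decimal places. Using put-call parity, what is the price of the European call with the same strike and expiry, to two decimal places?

$81.41

exp(−rT) = exp(−0.051·1) = 0.9503
Put-call parity: C − P = S − K·e^(−rT) = 433 − 437·0.9503 = 433 − 415.2811 = 17.7189
C = P + (C − P) = 63.69 + (17.7189) = 81.4089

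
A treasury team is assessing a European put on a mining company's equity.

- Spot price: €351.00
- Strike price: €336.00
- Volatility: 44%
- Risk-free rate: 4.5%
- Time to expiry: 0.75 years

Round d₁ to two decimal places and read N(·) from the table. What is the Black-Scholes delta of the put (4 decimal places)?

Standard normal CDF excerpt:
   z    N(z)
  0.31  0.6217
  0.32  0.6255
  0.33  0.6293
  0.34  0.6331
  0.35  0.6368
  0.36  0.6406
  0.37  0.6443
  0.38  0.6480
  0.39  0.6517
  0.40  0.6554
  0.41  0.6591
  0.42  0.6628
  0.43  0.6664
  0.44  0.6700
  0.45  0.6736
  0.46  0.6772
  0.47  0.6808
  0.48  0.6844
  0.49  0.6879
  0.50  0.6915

T = 0.75;  σ√T = 0.3811
d₁ = [ln(351/336) + (0.045 + 0.44²/2)·0.75] / 0.3811 = [0.0437 + 0.1063] / 0.3811 = 0.3937 ≈ 0.39
N(d₁) = N(0.39) = 0.6517
Δ_put = N(d₁) − 1 = 0.6517 − 1 = -0.3483

-0.3483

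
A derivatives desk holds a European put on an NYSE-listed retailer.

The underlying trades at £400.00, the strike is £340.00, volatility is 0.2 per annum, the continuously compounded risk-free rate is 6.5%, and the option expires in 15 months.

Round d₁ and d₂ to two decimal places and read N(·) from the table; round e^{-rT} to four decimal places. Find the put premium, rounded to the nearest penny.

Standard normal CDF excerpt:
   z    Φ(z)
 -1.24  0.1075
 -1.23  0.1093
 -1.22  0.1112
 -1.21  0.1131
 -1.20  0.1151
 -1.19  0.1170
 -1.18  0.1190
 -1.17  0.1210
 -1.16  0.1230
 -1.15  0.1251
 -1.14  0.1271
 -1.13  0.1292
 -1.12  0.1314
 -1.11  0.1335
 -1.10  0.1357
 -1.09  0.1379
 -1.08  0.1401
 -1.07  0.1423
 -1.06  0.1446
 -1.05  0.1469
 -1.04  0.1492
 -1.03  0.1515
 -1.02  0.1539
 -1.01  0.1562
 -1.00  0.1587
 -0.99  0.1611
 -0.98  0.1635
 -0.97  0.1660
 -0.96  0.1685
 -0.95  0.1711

£5.21

σ√T = 0.2 × 1.1180 = 0.2236
ln(S/K) + (r + σ²/2)T = ln(400/340) + (0.065 + 0.2²/2)·1.25 = 0.1625 + 0.1063 = 0.2688
d₁ = 0.2688 / 0.2236 = 1.2020 ⇒ 1.20
d₂ = d₁ − σ√T = 1.2020 − 0.2236 = 0.9784 ⇒ 0.98
e^(−rT) = e^(−0.065·1.25) = 0.9220
P = 340·0.9220·N(-0.98) − 400·N(-1.20) = 340·0.9220·0.1635 − 400·0.1151 = 51.2540 − 46.0400 = 5.2140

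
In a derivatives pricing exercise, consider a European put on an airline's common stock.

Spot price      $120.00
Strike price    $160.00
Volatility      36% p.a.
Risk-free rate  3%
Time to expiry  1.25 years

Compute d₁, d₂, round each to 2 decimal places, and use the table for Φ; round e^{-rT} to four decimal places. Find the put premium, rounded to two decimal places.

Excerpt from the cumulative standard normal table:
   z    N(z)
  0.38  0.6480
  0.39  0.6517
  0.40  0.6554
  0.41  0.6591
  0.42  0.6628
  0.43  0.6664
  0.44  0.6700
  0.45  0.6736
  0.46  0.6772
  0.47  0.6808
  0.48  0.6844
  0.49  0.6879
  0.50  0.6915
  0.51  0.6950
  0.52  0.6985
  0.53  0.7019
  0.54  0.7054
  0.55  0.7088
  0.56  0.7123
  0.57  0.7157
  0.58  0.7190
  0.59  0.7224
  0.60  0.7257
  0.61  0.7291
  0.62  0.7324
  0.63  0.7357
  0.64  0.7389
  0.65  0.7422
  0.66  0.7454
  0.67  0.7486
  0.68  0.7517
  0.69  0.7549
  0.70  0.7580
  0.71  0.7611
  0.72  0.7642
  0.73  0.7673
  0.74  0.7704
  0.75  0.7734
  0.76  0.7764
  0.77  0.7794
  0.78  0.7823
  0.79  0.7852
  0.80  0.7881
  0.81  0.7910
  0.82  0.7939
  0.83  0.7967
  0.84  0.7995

$42.81

σ√T = 0.36 × 1.1180 = 0.4025
d₁ = [ln(120/160) + (0.03 + 0.36²/2)·1.25] / 0.4025 = [-0.2877 + 0.1185] / 0.4025 = -0.4203 ⇒ -0.42
d₂ = d₁ − σ√T = -0.4203 − 0.4025 = -0.8228 ⇒ -0.82
e^(−rT) = e^(−0.03·1.25) = 0.9632
N(−d₂) = N(0.82) = 0.7939;  N(−d₁) = N(0.42) = 0.6628
P = 160·0.9632·0.7939 − 120·0.6628 = 122.3495 − 79.5360 = 42.8135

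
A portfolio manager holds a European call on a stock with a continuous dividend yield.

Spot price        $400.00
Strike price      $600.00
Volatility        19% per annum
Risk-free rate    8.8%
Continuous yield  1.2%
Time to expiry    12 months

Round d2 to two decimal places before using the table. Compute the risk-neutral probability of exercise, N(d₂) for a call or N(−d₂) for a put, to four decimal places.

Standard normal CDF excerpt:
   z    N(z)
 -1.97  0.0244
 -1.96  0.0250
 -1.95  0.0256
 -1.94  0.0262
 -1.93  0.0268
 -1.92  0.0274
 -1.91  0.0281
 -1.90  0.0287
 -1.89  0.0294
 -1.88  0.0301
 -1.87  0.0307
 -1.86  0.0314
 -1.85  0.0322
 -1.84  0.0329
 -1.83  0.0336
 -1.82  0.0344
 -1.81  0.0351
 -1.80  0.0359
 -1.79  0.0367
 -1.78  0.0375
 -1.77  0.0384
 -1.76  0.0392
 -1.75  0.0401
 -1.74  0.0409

0.0336

σ√T = 0.19 × 1.0000 = 0.1900
d₁ = [ln(400/600) + (0.088 − 0.012 + ½·0.19²)·1] / (σ√T) = (-0.4055 + 0.0940) / 0.1900 = -1.6390 ≈ -1.64
d₂ = -1.6390 − 0.1900 = -1.8290 ≈ -1.83
Pr(exercise) under Q = N(d₂) = 0.0336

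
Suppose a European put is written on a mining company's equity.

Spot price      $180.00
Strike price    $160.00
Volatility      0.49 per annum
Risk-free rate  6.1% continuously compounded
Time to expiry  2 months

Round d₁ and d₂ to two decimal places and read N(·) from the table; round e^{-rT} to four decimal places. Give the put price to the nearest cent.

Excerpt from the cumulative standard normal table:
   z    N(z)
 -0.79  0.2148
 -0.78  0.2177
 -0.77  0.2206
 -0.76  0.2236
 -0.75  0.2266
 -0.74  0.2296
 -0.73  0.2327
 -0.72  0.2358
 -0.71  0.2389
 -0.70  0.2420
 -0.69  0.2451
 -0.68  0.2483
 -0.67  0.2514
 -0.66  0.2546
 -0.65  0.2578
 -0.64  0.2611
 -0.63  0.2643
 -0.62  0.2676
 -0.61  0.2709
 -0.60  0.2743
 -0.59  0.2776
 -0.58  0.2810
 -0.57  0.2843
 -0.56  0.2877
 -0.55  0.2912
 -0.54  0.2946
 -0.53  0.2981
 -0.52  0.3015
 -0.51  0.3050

$5.33

T = 0.1667;  σ√T = 0.2000
d₁ = [ln(180/160) + (0.061 + 0.49²/2)·0.1667] / 0.2000 = [0.1178 + 0.0302] / 0.2000 = 0.7396 ⇒ 0.74
d₂ = d₁ − σ√T = 0.7396 − 0.2000 = 0.5396 ⇒ 0.54
exp(−rT) = exp(−0.061·0.1667) = 0.9899
N(−d₂) = N(-0.54) = 0.2946;  N(−d₁) = N(-0.74) = 0.2296
P = 160·0.9899·0.2946 − 180·0.2296 = 46.6599 − 41.3280 = 5.3319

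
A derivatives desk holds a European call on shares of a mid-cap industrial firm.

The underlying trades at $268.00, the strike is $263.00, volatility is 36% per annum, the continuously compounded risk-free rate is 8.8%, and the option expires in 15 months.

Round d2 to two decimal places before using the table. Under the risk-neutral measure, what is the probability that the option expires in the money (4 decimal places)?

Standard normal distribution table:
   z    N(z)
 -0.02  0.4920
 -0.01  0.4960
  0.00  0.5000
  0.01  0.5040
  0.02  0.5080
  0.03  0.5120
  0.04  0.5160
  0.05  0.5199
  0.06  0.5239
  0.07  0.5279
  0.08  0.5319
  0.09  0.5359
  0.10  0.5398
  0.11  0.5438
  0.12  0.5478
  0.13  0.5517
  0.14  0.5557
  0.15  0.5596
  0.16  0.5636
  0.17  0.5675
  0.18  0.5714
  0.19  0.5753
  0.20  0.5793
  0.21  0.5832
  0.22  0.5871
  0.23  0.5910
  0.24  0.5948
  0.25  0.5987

0.5478

σ√T = 0.36 × 1.1180 = 0.4025
d₁ = [ln(268/263) + (0.088 + 0.36²/2)·1.25] / 0.4025 = [0.0188 + 0.1910] / 0.4025 = 0.5213 ≈ 0.52
d₂ = d₁ − σ√T = 0.5213 − 0.4025 = 0.1188 ≈ 0.12
Pr(exercise) under Q = N(d₂) = 0.5478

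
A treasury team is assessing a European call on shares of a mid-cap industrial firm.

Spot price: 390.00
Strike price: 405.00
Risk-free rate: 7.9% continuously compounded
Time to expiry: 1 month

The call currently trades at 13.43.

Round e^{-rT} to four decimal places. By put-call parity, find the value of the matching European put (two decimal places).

25.76

exp(−rT) = exp(−0.079·0.08333) = 0.9934
Put-call parity: C − P = S − K·e^(−rT) = 390 − 405·0.9934 = 390 − 402.3270 = -12.3270
P = C − (C − P) = 13.43 − (-12.3270) = 25.7570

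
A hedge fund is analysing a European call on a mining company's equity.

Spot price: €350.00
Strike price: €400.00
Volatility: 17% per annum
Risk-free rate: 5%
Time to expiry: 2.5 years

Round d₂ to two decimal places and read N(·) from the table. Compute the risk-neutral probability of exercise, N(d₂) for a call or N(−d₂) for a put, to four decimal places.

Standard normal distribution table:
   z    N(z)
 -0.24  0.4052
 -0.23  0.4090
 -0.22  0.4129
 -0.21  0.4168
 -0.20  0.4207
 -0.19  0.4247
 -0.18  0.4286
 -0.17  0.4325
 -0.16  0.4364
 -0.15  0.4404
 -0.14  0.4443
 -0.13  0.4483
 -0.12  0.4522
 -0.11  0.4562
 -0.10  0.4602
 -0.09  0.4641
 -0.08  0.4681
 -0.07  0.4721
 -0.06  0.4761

0.4325

σ√T = 0.17·√2.5 = 0.2688
d₁ = [ln(350/400) + (0.05 + 0.17²/2)·2.5] / 0.2688 = [-0.1335 + 0.1611] / 0.2688 = 0.1027 ⇒ 0.10
d₂ = d₁ − σ√T = 0.1027 − 0.2688 = -0.1661 ⇒ -0.17
Risk-neutral Pr[S_T > K] = N(d₂) = N(-0.17) = 0.4325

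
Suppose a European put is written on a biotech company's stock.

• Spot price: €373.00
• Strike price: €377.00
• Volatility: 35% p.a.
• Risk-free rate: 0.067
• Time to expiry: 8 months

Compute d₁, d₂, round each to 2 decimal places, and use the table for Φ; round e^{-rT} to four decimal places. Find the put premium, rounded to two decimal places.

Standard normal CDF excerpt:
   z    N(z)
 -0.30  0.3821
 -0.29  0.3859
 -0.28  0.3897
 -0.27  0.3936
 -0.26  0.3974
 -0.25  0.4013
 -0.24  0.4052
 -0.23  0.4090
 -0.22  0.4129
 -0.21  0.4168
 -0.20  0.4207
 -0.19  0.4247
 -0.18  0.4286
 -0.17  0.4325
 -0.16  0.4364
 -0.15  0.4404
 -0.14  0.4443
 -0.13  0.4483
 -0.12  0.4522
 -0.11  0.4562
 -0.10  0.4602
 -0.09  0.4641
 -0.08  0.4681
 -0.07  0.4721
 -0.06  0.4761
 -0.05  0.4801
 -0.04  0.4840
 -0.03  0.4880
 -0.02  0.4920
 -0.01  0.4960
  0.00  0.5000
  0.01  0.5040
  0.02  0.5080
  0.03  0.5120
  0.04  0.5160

T = 0.6667;  σ√T = 0.2858
ln(S/K) + (r + σ²/2)T = ln(373/377) + (0.067 + 0.35²/2)·0.6667 = -0.0107 + 0.0855 = 0.0748
d₁ = 0.0748 / 0.2858 = 0.2619 ≈ 0.26
d₂ = d₁ − σ√T = 0.2619 − 0.2858 = -0.0239 ≈ -0.02
e^(−rT) = e^(−0.067·0.6667) = 0.9563
N(−d₂) = N(0.02) = 0.5080;  N(−d₁) = N(-0.26) = 0.3974
P = 377·0.9563·0.5080 − 373·0.3974 = 183.1468 − 148.2302 = 34.9166

€34.92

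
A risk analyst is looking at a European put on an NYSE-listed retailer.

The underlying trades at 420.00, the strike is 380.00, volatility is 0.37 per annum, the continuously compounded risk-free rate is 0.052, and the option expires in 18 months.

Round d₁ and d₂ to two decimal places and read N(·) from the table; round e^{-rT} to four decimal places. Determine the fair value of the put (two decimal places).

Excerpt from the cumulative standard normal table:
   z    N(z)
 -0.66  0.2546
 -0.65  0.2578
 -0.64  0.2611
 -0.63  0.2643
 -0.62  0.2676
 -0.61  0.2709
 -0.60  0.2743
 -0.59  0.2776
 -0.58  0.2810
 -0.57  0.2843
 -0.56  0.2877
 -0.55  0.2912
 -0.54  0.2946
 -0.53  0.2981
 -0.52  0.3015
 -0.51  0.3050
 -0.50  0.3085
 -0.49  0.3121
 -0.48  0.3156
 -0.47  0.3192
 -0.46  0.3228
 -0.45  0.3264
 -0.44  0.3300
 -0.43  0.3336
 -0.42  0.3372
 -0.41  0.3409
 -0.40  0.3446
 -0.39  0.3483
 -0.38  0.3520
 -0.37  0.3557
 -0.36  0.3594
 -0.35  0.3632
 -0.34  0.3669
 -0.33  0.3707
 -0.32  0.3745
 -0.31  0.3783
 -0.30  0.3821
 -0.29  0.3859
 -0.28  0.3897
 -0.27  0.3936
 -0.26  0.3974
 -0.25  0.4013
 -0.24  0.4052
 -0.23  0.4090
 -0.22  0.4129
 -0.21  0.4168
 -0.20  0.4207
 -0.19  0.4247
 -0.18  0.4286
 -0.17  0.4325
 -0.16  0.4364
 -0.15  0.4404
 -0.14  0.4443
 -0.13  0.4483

σ√T = 0.37 × 1.2247 = 0.4532
d₁ = [ln(420/380) + (0.052 + 0.37²/2)·1.5] / 0.4532 = [0.1001 + 0.1807] / 0.4532 = 0.6196 which rounds to 0.62
d₂ = d₁ − σ√T = 0.6196 − 0.4532 = 0.1664 which rounds to 0.17
e^(−rT) = e^(−0.052·1.5) = 0.9250
N(−d₂) = N(-0.17) = 0.4325;  N(−d₁) = N(-0.62) = 0.2676
P = 380·0.9250·0.4325 − 420·0.2676 = 152.0238 − 112.3920 = 39.6318

39.63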